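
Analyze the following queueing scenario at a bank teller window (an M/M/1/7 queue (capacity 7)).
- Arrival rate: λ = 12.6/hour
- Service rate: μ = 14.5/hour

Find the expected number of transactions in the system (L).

ρ = λ/μ = 12.6/14.5 = 0.868966
P₀ = (1-ρ)/(1-ρ^(K+1)) = (1-0.868966)/(1-0.868966^8) = 0.131034/0.674896 = 0.1942
P_K = P₀×ρ^K = 0.19415 × 0.868966^7 = 0.19415 × 0.37413 = 0.07264
L = ρ[1 - (K+1)ρ^K + Kρ^(K+1)] / [(1-ρ)(1-ρ^(K+1))]
L = 0.868966 × (1 - 8×0.3741274 + 7×0.3251040) / ((1 - 0.868966) × (1 - 0.3251040)) = 2.7779 transactions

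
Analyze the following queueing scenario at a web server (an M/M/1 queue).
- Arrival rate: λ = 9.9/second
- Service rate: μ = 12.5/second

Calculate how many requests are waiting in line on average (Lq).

ρ = λ/μ = 9.9/12.5 = 0.7920
For M/M/1: Lq = λ²/(μ(μ-λ))
Lq = 98.01/(12.5 × 2.60)
Lq = 3.0157 requests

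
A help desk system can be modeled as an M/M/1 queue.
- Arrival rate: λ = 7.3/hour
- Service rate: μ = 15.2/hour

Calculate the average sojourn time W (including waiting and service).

First, compute utilization: ρ = λ/μ = 7.3/15.2 = 0.4803
For M/M/1: W = 1/(μ-λ)
W = 1/(15.2-7.3) = 1/7.90
W = 0.1266 hours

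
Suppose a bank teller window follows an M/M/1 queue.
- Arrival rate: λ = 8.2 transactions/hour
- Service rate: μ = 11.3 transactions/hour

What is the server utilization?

Server utilization: ρ = λ/μ
ρ = 8.2/11.3 = 0.7257
The server is busy 72.57% of the time.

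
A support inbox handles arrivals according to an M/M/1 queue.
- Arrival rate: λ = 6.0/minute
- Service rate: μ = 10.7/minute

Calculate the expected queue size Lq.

ρ = λ/μ = 6.0/10.7 = 0.5607
For M/M/1: Lq = λ²/(μ(μ-λ))
Lq = 36.00/(10.7 × 4.70)
Lq = 0.7158 emails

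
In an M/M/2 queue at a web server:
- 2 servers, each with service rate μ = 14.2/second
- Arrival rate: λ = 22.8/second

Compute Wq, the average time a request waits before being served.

Traffic intensity: ρ = λ/(cμ) = 22.8/(2×14.2) = 0.8028
Since ρ = 0.8028 < 1, system is stable.
Offered load a = λ/μ = cρ = 22.8/14.2 = 1.6056
P₀ = [ Σₙ₌₀^1 aⁿ/n! + a^2/(2!(1-ρ)) ]⁻¹
Σ = a^0/0! + a^1/1! = 1.0000 + 1.6056 = 2.6056
a^2/(2!(1-ρ)) = 2.57806/(2 × 0.197183) = 6.5372
P₀ = 1/(2.6056 + 6.5372) = 0.1094
Lq = P₀·a^2·ρ / (2!(1-ρ)²) = 0.109375 × 2.57806 × 0.802817 / (2 × 0.0388812) = 2.9111
Wq = Lq/λ = 2.9111/22.8 = 0.1277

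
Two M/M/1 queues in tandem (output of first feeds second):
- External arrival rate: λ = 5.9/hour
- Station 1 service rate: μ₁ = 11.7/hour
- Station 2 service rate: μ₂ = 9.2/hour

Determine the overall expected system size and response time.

By Jackson's theorem, each station behaves as independent M/M/1.
Station 1: ρ₁ = 5.9/11.7 = 0.5043, L₁ = ρ₁/(1-ρ₁) = λ/(μ₁-λ) = 5.9/5.80 = 1.0172
Station 2: ρ₂ = 5.9/9.2 = 0.6413, L₂ = ρ₂/(1-ρ₂) = λ/(μ₂-λ) = 5.9/3.30 = 1.7879
Total: L = L₁ + L₂ = 1.0172 + 1.7879 = 2.8051
W = L/λ = 2.8051/5.9 = 0.4754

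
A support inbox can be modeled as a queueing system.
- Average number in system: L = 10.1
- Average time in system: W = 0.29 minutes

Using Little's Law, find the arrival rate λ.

Little's Law: L = λW, so λ = L/W
λ = 10.1/0.29 = 34.8276 emails/minute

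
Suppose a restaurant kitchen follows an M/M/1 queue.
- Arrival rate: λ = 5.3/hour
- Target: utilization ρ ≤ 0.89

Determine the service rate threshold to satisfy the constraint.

ρ = λ/μ, so μ = λ/ρ
μ ≥ 5.3/0.89 = 5.9551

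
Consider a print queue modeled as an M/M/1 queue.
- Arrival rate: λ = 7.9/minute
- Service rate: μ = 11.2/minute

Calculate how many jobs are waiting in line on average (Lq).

ρ = λ/μ = 7.9/11.2 = 0.7054
For M/M/1: Lq = λ²/(μ(μ-λ))
Lq = 62.41/(11.2 × 3.30)
Lq = 1.6886 jobs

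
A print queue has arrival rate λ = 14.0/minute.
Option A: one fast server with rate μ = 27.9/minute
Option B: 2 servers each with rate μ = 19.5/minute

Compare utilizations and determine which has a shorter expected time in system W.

Option A: single server μ = 27.9 (M/M/1)
  ρ_A = 14.0/27.9 = 0.5018
  W_A = 1/(μ-λ) = 1/(27.9-14.0) = 1/13.90 = 0.07194

Option B: 2 servers μ = 19.5 (M/M/2)
  ρ_B = λ/(cμ) = 14.0/(2×19.5) = 0.3590
  Offered load a = λ/μ = cρ = 14.0/19.5 = 0.7179
  P₀ = [ Σₙ₌₀^1 aⁿ/n! + a^2/(2!(1-ρ)) ]⁻¹
  Σ = a^0/0! + a^1/1! = 1.0000 + 0.7179 = 1.7179
  a^2/(2!(1-ρ)) = 0.5155/(2 × 0.6410) = 0.4021
  P₀ = 1/(1.7179 + 0.4021) = 0.4717
  Lq = P₀·a^2·ρ / (2!(1-ρ)²) = 0.4717 × 0.5155 × 0.3590 / (2 × 0.4109) = 0.1062
  Wq_B = Lq/λ = 0.1062/14.0 = 0.007586
  W_B = Wq_B + 1/μ = 0.007586 + 0.05128 = 0.05887

Since W_B = 0.05887 < W_A = 0.07194, Option B (multiple servers) has the shorter time in system.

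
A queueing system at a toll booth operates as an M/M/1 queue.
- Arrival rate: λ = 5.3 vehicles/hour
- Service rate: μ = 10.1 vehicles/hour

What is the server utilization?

Server utilization: ρ = λ/μ
ρ = 5.3/10.1 = 0.5248
The server is busy 52.48% of the time.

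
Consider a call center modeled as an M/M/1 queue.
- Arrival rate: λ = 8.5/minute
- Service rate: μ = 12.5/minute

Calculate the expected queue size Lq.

ρ = λ/μ = 8.5/12.5 = 0.6800
For M/M/1: Lq = λ²/(μ(μ-λ))
Lq = 72.25/(12.5 × 4.00)
Lq = 1.4450 calls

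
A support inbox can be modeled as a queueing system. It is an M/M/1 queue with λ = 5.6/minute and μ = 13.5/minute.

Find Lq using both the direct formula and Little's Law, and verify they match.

Method 1 (direct): Lq = λ²/(μ(μ-λ)) = 31.36/(13.5 × 7.90) = 0.2940

Method 2 (Little's Law):
W = 1/(μ-λ) = 1/7.90 = 0.126582
Wq = W - 1/μ = 0.126582 - 0.0740741 = 0.052508
Lq = λWq = 5.6 × 0.052508 = 0.2940 ✔ (matches Method 1)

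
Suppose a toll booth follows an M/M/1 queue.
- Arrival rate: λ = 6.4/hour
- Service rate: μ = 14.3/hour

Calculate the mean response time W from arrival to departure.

First, compute utilization: ρ = λ/μ = 6.4/14.3 = 0.4476
For M/M/1: W = 1/(μ-λ)
W = 1/(14.3-6.4) = 1/7.90
W = 0.1266 hours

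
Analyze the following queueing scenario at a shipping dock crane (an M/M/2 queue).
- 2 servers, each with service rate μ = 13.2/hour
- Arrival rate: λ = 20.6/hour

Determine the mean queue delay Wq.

Traffic intensity: ρ = λ/(cμ) = 20.6/(2×13.2) = 0.7803
Since ρ = 0.7803 < 1, system is stable.
Offered load a = λ/μ = cρ = 20.6/13.2 = 1.5606
P₀ = [ Σₙ₌₀^1 aⁿ/n! + a^2/(2!(1-ρ)) ]⁻¹
Σ = a^0/0! + a^1/1! = 1.0000 + 1.5606 = 2.5606
a^2/(2!(1-ρ)) = 2.4355/(2 × 0.2197) = 5.5428
P₀ = 1/(2.5606 + 5.5428) = 0.1234
Lq = P₀·a^2·ρ / (2!(1-ρ)²) = 0.123404 × 2.43549 × 0.780303 / (2 × 0.0482668) = 2.4294
Wq = Lq/λ = 2.4294/20.6 = 0.1179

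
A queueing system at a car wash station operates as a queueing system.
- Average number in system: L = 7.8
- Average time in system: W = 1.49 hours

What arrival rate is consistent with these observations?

Little's Law: L = λW, so λ = L/W
λ = 7.8/1.49 = 5.2349 cars/hour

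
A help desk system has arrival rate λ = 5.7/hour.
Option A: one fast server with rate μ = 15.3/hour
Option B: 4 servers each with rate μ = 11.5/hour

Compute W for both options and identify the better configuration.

Option A: single server μ = 15.3 (M/M/1)
  ρ_A = 5.7/15.3 = 0.3725
  W_A = 1/(μ-λ) = 1/(15.3-5.7) = 1/9.60 = 0.1042

Option B: 4 servers μ = 11.5 (M/M/4)
  ρ_B = λ/(cμ) = 5.7/(4×11.5) = 0.1239
  Offered load a = λ/μ = cρ = 5.7/11.5 = 0.4957
  P₀ = [ Σₙ₌₀^3 aⁿ/n! + a^4/(4!(1-ρ)) ]⁻¹
  Σ = a^0/0! + a^1/1! + a^2/2! + a^3/3! = 1.0000 + 0.4957 + 0.1228 + 0.02029 = 1.6388
  a^4/(4!(1-ρ)) = 0.06035/(24 × 0.8761) = 0.002870
  P₀ = 1/(1.6388 + 0.002870) = 0.6091
  Lq = P₀·a^4·ρ / (4!(1-ρ)²) = 0.6091 × 0.06035 × 0.1239 / (24 × 0.7675) = 0.0002473
  Wq_B = Lq/λ = 0.0002473/5.7 = 0.00004339
  W_B = Wq_B + 1/μ = 0.00004339 + 0.08696 = 0.08700

Since W_B = 0.08700 < W_A = 0.1042, Option B (multiple servers) has the shorter time in system.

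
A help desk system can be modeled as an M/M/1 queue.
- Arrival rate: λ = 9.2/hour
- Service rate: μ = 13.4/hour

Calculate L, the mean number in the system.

ρ = λ/μ = 9.2/13.4 = 0.6866
For M/M/1: L = λ/(μ-λ)
L = 9.2/(13.4-9.2) = 9.2/4.20
L = 2.1905 tickets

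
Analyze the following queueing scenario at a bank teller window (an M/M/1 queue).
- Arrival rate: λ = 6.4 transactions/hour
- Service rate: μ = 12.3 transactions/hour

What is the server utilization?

Server utilization: ρ = λ/μ
ρ = 6.4/12.3 = 0.5203
The server is busy 52.03% of the time.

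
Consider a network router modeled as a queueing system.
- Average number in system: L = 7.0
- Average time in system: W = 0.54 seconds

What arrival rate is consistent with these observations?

Little's Law: L = λW, so λ = L/W
λ = 7.0/0.54 = 12.9630 packets/second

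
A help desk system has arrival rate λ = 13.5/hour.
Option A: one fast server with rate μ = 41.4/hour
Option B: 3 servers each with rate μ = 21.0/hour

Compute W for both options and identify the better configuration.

Option A: single server μ = 41.4 (M/M/1)
  ρ_A = 13.5/41.4 = 0.3261
  W_A = 1/(μ-λ) = 1/(41.4-13.5) = 1/27.90 = 0.03584

Option B: 3 servers μ = 21.0 (M/M/3)
  ρ_B = λ/(cμ) = 13.5/(3×21.0) = 0.2143
  Offered load a = λ/μ = cρ = 13.5/21.0 = 0.6429
  P₀ = [ Σₙ₌₀^2 aⁿ/n! + a^3/(3!(1-ρ)) ]⁻¹
  Σ = a^0/0! + a^1/1! + a^2/2! = 1.0000 + 0.6429 + 0.2066 = 1.8495
  a^3/(3!(1-ρ)) = 0.26567/(6 × 0.78571) = 0.05635
  P₀ = 1/(1.8495 + 0.05635) = 0.5247
  Lq = P₀·a^3·ρ / (3!(1-ρ)²) = 0.52470 × 0.26567 × 0.21429 / (6 × 0.61735) = 0.008064
  Wq_B = Lq/λ = 0.0080643/13.5 = 0.0005974
  W_B = Wq_B + 1/μ = 0.0005974 + 0.04762 = 0.04822

Since W_A = 0.03584 < W_B = 0.04822, Option A (single fast server) has the shorter time in system.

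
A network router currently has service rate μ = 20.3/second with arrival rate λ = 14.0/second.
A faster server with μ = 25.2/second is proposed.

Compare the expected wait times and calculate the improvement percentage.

System 1: ρ₁ = 14.0/20.3 = 0.6897, W₁ = 1/(20.3-14.0) = 0.15873
System 2: ρ₂ = 14.0/25.2 = 0.5556, W₂ = 1/(25.2-14.0) = 0.089286
Improvement: (W₁-W₂)/W₁ = (0.15873-0.089286)/0.15873 = 43.75%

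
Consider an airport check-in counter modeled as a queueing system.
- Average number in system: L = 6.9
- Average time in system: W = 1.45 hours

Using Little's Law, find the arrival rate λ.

Little's Law: L = λW, so λ = L/W
λ = 6.9/1.45 = 4.7586 passengers/hour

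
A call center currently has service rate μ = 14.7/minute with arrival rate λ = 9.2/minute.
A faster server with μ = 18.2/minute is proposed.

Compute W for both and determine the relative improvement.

System 1: ρ₁ = 9.2/14.7 = 0.6259, W₁ = 1/(14.7-9.2) = 0.1818
System 2: ρ₂ = 9.2/18.2 = 0.5055, W₂ = 1/(18.2-9.2) = 0.1111
Improvement: (W₁-W₂)/W₁ = (0.1818-0.1111)/0.1818 = 38.89%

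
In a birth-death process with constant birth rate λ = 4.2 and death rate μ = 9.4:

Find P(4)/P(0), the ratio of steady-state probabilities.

For constant rates: P(n)/P(0) = (λ/μ)^n
P(4)/P(0) = (4.2/9.4)^4 = 0.44681^4 = 0.03986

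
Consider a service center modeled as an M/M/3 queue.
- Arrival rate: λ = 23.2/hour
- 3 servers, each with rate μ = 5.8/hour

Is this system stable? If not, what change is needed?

Stability requires ρ = λ/(cμ) < 1
ρ = 23.2/(3 × 5.8) = 23.2/17.40 = 1.3333
Since 1.3333 ≥ 1, the system is UNSTABLE.
Need c > λ/μ = 23.2/5.8 = 4.00.
Minimum servers needed: c = 5.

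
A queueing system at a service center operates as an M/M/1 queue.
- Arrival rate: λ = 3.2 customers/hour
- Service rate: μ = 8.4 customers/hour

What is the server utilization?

Server utilization: ρ = λ/μ
ρ = 3.2/8.4 = 0.3810
The server is busy 38.10% of the time.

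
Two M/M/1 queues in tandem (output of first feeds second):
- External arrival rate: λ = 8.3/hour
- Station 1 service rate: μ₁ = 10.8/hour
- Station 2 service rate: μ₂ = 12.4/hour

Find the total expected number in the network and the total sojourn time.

By Jackson's theorem, each station behaves as independent M/M/1.
Station 1: ρ₁ = 8.3/10.8 = 0.7685, L₁ = ρ₁/(1-ρ₁) = λ/(μ₁-λ) = 8.3/2.50 = 3.3200
Station 2: ρ₂ = 8.3/12.4 = 0.6694, L₂ = ρ₂/(1-ρ₂) = λ/(μ₂-λ) = 8.3/4.10 = 2.0244
Total: L = L₁ + L₂ = 3.3200 + 2.0244 = 5.3444
W = L/λ = 5.3444/8.3 = 0.6439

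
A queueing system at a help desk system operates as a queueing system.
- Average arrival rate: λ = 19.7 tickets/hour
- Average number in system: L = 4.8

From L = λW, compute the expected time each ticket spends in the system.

Little's Law: L = λW, so W = L/λ
W = 4.8/19.7 = 0.2437 hours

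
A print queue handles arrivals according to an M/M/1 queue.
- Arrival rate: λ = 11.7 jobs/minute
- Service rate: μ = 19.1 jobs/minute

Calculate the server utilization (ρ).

Server utilization: ρ = λ/μ
ρ = 11.7/19.1 = 0.6126
The server is busy 61.26% of the time.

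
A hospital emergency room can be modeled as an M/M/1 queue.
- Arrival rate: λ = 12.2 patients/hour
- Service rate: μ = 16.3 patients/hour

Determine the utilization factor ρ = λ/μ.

Server utilization: ρ = λ/μ
ρ = 12.2/16.3 = 0.7485
The server is busy 74.85% of the time.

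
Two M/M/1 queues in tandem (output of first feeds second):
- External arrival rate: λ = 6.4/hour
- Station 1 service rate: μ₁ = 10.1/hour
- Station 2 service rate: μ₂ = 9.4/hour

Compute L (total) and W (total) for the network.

By Jackson's theorem, each station behaves as independent M/M/1.
Station 1: ρ₁ = 6.4/10.1 = 0.6337, L₁ = ρ₁/(1-ρ₁) = λ/(μ₁-λ) = 6.4/3.70 = 1.72973
Station 2: ρ₂ = 6.4/9.4 = 0.6809, L₂ = ρ₂/(1-ρ₂) = λ/(μ₂-λ) = 6.4/3.00 = 2.13333
Total: L = L₁ + L₂ = 1.72973 + 2.13333 = 3.8631
W = L/λ = 3.8631/6.4 = 0.6036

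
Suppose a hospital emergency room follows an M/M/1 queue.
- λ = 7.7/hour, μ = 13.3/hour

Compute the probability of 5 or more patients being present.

ρ = λ/μ = 7.7/13.3 = 0.57895
P(N ≥ n) = ρⁿ
P(N ≥ 5) = 0.57895^5
P(N ≥ 5) = 0.06504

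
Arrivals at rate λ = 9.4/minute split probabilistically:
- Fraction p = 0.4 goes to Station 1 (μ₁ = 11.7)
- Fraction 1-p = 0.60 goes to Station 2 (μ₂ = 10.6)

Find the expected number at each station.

Effective rates: λ₁ = 9.4×0.4 = 3.76, λ₂ = 9.4×0.60 = 5.64
Station 1: ρ₁ = 3.76/11.7 = 0.3214, L₁ = ρ₁/(1-ρ₁) = 0.3214/(1-0.3214) = 0.4736
Station 2: ρ₂ = 5.64/10.6 = 0.53208, L₂ = ρ₂/(1-ρ₂) = 0.53208/(1-0.53208) = 1.1371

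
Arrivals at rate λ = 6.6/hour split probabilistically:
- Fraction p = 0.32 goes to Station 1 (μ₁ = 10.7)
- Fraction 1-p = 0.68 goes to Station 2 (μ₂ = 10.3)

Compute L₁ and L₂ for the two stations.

Effective rates: λ₁ = 6.6×0.32 = 2.112, λ₂ = 6.6×0.68 = 4.488
Station 1: ρ₁ = 2.112/10.7 = 0.19738, L₁ = ρ₁/(1-ρ₁) = 0.19738/(1-0.19738) = 0.2459
Station 2: ρ₂ = 4.488/10.3 = 0.43573, L₂ = ρ₂/(1-ρ₂) = 0.43573/(1-0.43573) = 0.7722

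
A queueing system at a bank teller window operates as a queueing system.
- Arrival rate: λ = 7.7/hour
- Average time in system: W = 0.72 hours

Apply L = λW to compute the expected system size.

Little's Law: L = λW
L = 7.7 × 0.72 = 5.5440 transactions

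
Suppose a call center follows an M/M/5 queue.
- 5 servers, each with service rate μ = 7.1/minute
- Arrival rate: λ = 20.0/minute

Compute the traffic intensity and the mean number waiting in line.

Traffic intensity: ρ = λ/(cμ) = 20.0/(5×7.1) = 0.5634
Since ρ = 0.5634 < 1, system is stable.
Offered load a = λ/μ = cρ = 20.0/7.1 = 2.8169
P₀ = [ Σₙ₌₀^4 aⁿ/n! + a^5/(5!(1-ρ)) ]⁻¹
Σ = a^0/0! + a^1/1! + a^2/2! + a^3/3! + a^4/4! = 1.0000 + 2.8169 + 3.9675 + 3.7253 + 2.6235 = 14.1332
a^5/(5!(1-ρ)) = 177.3610/(120 × 0.43662) = 3.3851
P₀ = 1/(14.1332 + 3.3851) = 0.05708
Lq = P₀·a^5·ρ / (5!(1-ρ)²) = 0.057083 × 177.3610 × 0.56338 / (120 × 0.19064) = 0.2493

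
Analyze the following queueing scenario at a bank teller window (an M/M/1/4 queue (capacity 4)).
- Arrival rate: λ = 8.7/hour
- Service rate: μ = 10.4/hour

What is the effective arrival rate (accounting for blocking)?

ρ = λ/μ = 8.7/10.4 = 0.83654
P₀ = (1-ρ)/(1-ρ^(K+1)) = (1-0.83654)/(1-0.83654^5) = 0.16346/0.59033 = 0.2769
P_K = P₀×ρ^K = 0.2769 × 0.83654^4 = 0.2769 × 0.4897 = 0.1356
λ_eff = λ(1-P_K) = 8.7 × (1 - 0.1356) = 8.7 × 0.8644 = 7.5203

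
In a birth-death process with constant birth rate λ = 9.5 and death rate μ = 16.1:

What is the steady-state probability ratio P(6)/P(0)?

For constant rates: P(n)/P(0) = (λ/μ)^n
P(6)/P(0) = (9.5/16.1)^6 = 0.59006^6 = 0.04221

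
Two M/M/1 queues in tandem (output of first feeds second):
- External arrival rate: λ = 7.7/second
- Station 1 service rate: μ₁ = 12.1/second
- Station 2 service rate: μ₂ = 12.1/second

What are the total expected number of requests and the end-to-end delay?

By Jackson's theorem, each station behaves as independent M/M/1.
Station 1: ρ₁ = 7.7/12.1 = 0.6364, L₁ = ρ₁/(1-ρ₁) = λ/(μ₁-λ) = 7.7/4.40 = 1.7500
Station 2: ρ₂ = 7.7/12.1 = 0.6364, L₂ = ρ₂/(1-ρ₂) = λ/(μ₂-λ) = 7.7/4.40 = 1.7500
Total: L = L₁ + L₂ = 1.7500 + 1.7500 = 3.5000
W = L/λ = 3.5000/7.7 = 0.4545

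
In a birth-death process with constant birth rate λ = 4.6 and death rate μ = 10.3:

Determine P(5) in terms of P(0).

For constant rates: P(n)/P(0) = (λ/μ)^n
P(5)/P(0) = (4.6/10.3)^5 = 0.4466^5 = 0.01777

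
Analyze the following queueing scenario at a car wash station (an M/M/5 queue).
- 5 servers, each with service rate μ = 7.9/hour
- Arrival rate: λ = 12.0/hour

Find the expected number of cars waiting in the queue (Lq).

Traffic intensity: ρ = λ/(cμ) = 12.0/(5×7.9) = 0.3038
Since ρ = 0.3038 < 1, system is stable.
Offered load a = λ/μ = cρ = 12.0/7.9 = 1.5190
P₀ = [ Σₙ₌₀^4 aⁿ/n! + a^5/(5!(1-ρ)) ]⁻¹
Σ = a^0/0! + a^1/1! + a^2/2! + a^3/3! + a^4/4! = 1.0000 + 1.5190 + 1.1537 + 0.5841 + 0.2218 = 4.4786
a^5/(5!(1-ρ)) = 8.0867/(120 × 0.6962) = 0.09680
P₀ = 1/(4.4786 + 0.09680) = 0.2186
Lq = P₀·a^5·ρ / (5!(1-ρ)²) = 0.21856 × 8.0867 × 0.30380 / (120 × 0.48470) = 0.009232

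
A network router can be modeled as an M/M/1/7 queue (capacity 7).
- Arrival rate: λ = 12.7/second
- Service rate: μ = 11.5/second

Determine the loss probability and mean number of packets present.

ρ = λ/μ = 12.7/11.5 = 1.10435
P₀ = (1-ρ)/(1-ρ^(K+1)) = (1-1.10435)/(1-1.10435^8) = -0.10435/-1.2124 = 0.08607
P_K = P₀×ρ^K = 0.08607 × 1.10435^7 = 0.08607 × 2.0033 = 0.1724
Blocking probability P_7 = 0.1724 (17.24%)
L = ρ[1 - (K+1)ρ^K + Kρ^(K+1)] / [(1-ρ)(1-ρ^(K+1))]
L = 1.10435 × (1 - 8×2.003305 + 7×2.212350) / ((1 - 1.10435) × (1 - 2.212350)) = 4.0156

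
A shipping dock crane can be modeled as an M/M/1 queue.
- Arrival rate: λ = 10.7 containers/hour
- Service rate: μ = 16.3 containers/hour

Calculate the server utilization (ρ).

Server utilization: ρ = λ/μ
ρ = 10.7/16.3 = 0.6564
The server is busy 65.64% of the time.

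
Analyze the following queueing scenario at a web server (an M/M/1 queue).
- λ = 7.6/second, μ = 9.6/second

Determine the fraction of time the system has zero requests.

ρ = λ/μ = 7.6/9.6 = 0.7917
P(0) = 1 - ρ = 1 - 0.7917 = 0.2083
The server is idle 20.83% of the time.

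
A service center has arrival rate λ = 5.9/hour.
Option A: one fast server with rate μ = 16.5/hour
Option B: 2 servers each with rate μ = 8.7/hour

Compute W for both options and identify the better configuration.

Option A: single server μ = 16.5 (M/M/1)
  ρ_A = 5.9/16.5 = 0.3576
  W_A = 1/(μ-λ) = 1/(16.5-5.9) = 1/10.60 = 0.09434

Option B: 2 servers μ = 8.7 (M/M/2)
  ρ_B = λ/(cμ) = 5.9/(2×8.7) = 0.3391
  Offered load a = λ/μ = cρ = 5.9/8.7 = 0.6782
  P₀ = [ Σₙ₌₀^1 aⁿ/n! + a^2/(2!(1-ρ)) ]⁻¹
  Σ = a^0/0! + a^1/1! = 1.0000 + 0.6782 = 1.6782
  a^2/(2!(1-ρ)) = 0.4599/(2 × 0.6609) = 0.3479
  P₀ = 1/(1.6782 + 0.3479) = 0.4936
  Lq = P₀·a^2·ρ / (2!(1-ρ)²) = 0.49356 × 0.45990 × 0.33908 / (2 × 0.43681) = 0.08810
  Wq_B = Lq/λ = 0.08810/5.9 = 0.014932
  W_B = Wq_B + 1/μ = 0.014932 + 0.11494 = 0.1299

Since W_A = 0.09434 < W_B = 0.1299, Option A (single fast server) has the shorter time in system.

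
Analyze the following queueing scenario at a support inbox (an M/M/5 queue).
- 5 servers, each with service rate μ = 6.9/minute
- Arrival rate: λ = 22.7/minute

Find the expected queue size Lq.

Traffic intensity: ρ = λ/(cμ) = 22.7/(5×6.9) = 0.6580
Since ρ = 0.6580 < 1, system is stable.
Offered load a = λ/μ = cρ = 22.7/6.9 = 3.2899
P₀ = [ Σₙ₌₀^4 aⁿ/n! + a^5/(5!(1-ρ)) ]⁻¹
Σ = a^0/0! + a^1/1! + a^2/2! + a^3/3! + a^4/4! = 1.00000 + 3.28986 + 5.41157 + 5.93443 + 4.88085 = 20.5167
a^5/(5!(1-ρ)) = 385.3753/(120 × 0.34203) = 9.3894
P₀ = 1/(20.5167 + 9.3894) = 0.03344
Lq = P₀·a^5·ρ / (5!(1-ρ)²) = 0.03344 × 385.3753 × 0.6580 / (120 × 0.1170) = 0.6040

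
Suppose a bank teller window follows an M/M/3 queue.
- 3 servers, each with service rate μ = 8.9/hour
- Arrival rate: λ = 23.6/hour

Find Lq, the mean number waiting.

Traffic intensity: ρ = λ/(cμ) = 23.6/(3×8.9) = 0.8839
Since ρ = 0.8839 < 1, system is stable.
Offered load a = λ/μ = cρ = 23.6/8.9 = 2.6517
P₀ = [ Σₙ₌₀^2 aⁿ/n! + a^3/(3!(1-ρ)) ]⁻¹
Σ = a^0/0! + a^1/1! + a^2/2! = 1.0000 + 2.6517 + 3.5157 = 7.1674
a^3/(3!(1-ρ)) = 18.64515/(6 × 0.1161049) = 26.7648
P₀ = 1/(7.1674 + 26.7648) = 0.02947
Lq = P₀·a^3·ρ / (3!(1-ρ)²) = 0.02947 × 18.6452 × 0.8839 / (6 × 0.01348) = 6.0049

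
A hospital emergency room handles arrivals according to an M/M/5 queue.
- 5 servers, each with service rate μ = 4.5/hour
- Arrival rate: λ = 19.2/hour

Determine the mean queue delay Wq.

Traffic intensity: ρ = λ/(cμ) = 19.2/(5×4.5) = 0.8533
Since ρ = 0.8533 < 1, system is stable.
Offered load a = λ/μ = cρ = 19.2/4.5 = 4.2667
P₀ = [ Σₙ₌₀^4 aⁿ/n! + a^5/(5!(1-ρ)) ]⁻¹
Σ = a^0/0! + a^1/1! + a^2/2! + a^3/3! + a^4/4! = 1.0000 + 4.2667 + 9.1022 + 12.9454 + 13.8084 = 41.1227
a^5/(5!(1-ρ)) = 1413.9810/(120 × 0.1466667) = 80.3398
P₀ = 1/(41.1227 + 80.3398) = 0.008233
Lq = P₀·a^5·ρ / (5!(1-ρ)²) = 0.008233 × 1413.9810 × 0.8533 / (120 × 0.02151) = 3.8484
Wq = Lq/λ = 3.8484/19.2 = 0.2004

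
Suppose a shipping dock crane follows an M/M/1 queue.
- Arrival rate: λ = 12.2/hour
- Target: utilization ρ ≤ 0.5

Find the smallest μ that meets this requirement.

ρ = λ/μ, so μ = λ/ρ
μ ≥ 12.2/0.5 = 24.4000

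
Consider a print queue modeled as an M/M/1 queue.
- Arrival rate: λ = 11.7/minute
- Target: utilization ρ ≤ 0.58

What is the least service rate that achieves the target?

ρ = λ/μ, so μ = λ/ρ
μ ≥ 11.7/0.58 = 20.1724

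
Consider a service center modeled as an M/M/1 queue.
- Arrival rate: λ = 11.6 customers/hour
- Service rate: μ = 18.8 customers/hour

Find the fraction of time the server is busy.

Server utilization: ρ = λ/μ
ρ = 11.6/18.8 = 0.6170
The server is busy 61.70% of the time.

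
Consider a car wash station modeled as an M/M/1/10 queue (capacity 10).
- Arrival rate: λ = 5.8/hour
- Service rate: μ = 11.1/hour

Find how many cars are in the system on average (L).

ρ = λ/μ = 5.8/11.1 = 0.52252
P₀ = (1-ρ)/(1-ρ^(K+1)) = (1-0.52252)/(1-0.52252^11) = 0.4775/0.9992 = 0.4779
P_K = P₀×ρ^K = 0.4779 × 0.52252^10 = 0.4779 × 0.001517 = 0.0007250
L = ρ[1 - (K+1)ρ^K + Kρ^(K+1)] / [(1-ρ)(1-ρ^(K+1))]
L = 0.52252 × (1 - 11×0.001517 + 10×0.0007927) / ((1 - 0.52252) × (1 - 0.0007927)) = 1.0856 cars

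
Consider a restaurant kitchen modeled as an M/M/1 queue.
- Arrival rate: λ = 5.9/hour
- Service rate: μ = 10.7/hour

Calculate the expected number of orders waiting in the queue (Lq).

ρ = λ/μ = 5.9/10.7 = 0.5514
For M/M/1: Lq = λ²/(μ(μ-λ))
Lq = 34.81/(10.7 × 4.80)
Lq = 0.6778 orders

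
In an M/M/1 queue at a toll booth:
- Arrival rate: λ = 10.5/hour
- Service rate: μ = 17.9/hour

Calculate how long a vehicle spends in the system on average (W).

First, compute utilization: ρ = λ/μ = 10.5/17.9 = 0.5866
For M/M/1: W = 1/(μ-λ)
W = 1/(17.9-10.5) = 1/7.40
W = 0.1351 hours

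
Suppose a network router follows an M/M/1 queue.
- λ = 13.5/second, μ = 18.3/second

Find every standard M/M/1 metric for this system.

Step 1: ρ = λ/μ = 13.5/18.3 = 0.7377
Step 2: L = λ/(μ-λ) = 13.5/4.80 = 2.8125
Step 3: Lq = λ²/(μ(μ-λ)) = 182.25/(18.3×4.80) = 2.0748
Step 4: W = 1/(μ-λ) = 1/4.80 = 0.20833
Step 5: Wq = λ/(μ(μ-λ)) = 13.5/(18.3×4.80) = 0.1537
Step 6: P(0) = 1-ρ = 0.2623
Verify: L = λW = 13.5×0.20833 = 2.8125 ✔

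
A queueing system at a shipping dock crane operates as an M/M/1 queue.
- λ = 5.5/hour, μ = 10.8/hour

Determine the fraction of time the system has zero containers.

ρ = λ/μ = 5.5/10.8 = 0.5093
P(0) = 1 - ρ = 1 - 0.5093 = 0.4907
The server is idle 49.07% of the time.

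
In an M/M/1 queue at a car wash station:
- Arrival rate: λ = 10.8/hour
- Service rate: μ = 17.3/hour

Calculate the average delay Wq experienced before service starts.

First, compute utilization: ρ = λ/μ = 10.8/17.3 = 0.6243
For M/M/1: Wq = λ/(μ(μ-λ))
Wq = 10.8/(17.3 × (17.3-10.8))
Wq = 10.8/(17.3 × 6.50)
Wq = 0.09604 hours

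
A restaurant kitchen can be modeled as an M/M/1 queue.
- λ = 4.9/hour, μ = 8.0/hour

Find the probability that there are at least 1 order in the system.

ρ = λ/μ = 4.9/8.0 = 0.6125
P(N ≥ n) = ρⁿ
P(N ≥ 1) = 0.6125^1
P(N ≥ 1) = 0.6125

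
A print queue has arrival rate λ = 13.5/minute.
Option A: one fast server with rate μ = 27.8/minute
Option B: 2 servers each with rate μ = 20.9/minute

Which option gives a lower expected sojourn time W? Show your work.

Option A: single server μ = 27.8 (M/M/1)
  ρ_A = 13.5/27.8 = 0.4856
  W_A = 1/(μ-λ) = 1/(27.8-13.5) = 1/14.30 = 0.06993

Option B: 2 servers μ = 20.9 (M/M/2)
  ρ_B = λ/(cμ) = 13.5/(2×20.9) = 0.3230
  Offered load a = λ/μ = cρ = 13.5/20.9 = 0.6459
  P₀ = [ Σₙ₌₀^1 aⁿ/n! + a^2/(2!(1-ρ)) ]⁻¹
  Σ = a^0/0! + a^1/1! = 1.0000 + 0.6459 = 1.6459
  a^2/(2!(1-ρ)) = 0.4172/(2 × 0.6770) = 0.3081
  P₀ = 1/(1.6459 + 0.3081) = 0.5118
  Lq = P₀·a^2·ρ / (2!(1-ρ)²) = 0.51175 × 0.41723 × 0.32297 / (2 × 0.45837) = 0.07522
  Wq_B = Lq/λ = 0.07522/13.5 = 0.005572
  W_B = Wq_B + 1/μ = 0.005572 + 0.04785 = 0.05342

Since W_B = 0.05342 < W_A = 0.06993, Option B (multiple servers) has the shorter time in system.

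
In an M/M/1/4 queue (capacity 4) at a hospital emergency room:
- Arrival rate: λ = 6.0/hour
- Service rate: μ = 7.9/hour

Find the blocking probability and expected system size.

ρ = λ/μ = 6.0/7.9 = 0.7595
P₀ = (1-ρ)/(1-ρ^(K+1)) = (1-0.7595)/(1-0.7595^5) = 0.2405/0.7473 = 0.3218
P_K = P₀×ρ^K = 0.3218 × 0.7595^4 = 0.3218 × 0.3327 = 0.1071
Blocking probability P_4 = 0.1071 (10.71%)
L = ρ[1 - (K+1)ρ^K + Kρ^(K+1)] / [(1-ρ)(1-ρ^(K+1))]
L = 0.7595 × (1 - 5×0.332745 + 4×0.252720) / ((1 - 0.7595) × (1 - 0.252720)) = 1.4671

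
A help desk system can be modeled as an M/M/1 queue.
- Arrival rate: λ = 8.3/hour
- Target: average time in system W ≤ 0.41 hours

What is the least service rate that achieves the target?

For M/M/1: W = 1/(μ-λ)
Need W ≤ 0.41, so 1/(μ-λ) ≤ 0.41
μ - λ ≥ 1/0.41 = 2.4390
μ ≥ 8.3 + 2.4390 = 10.7390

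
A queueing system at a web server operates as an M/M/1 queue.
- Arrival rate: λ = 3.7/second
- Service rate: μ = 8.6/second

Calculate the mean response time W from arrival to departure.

First, compute utilization: ρ = λ/μ = 3.7/8.6 = 0.4302
For M/M/1: W = 1/(μ-λ)
W = 1/(8.6-3.7) = 1/4.90
W = 0.2041 seconds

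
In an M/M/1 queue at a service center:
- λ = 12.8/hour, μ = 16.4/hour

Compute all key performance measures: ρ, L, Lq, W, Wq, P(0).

Step 1: ρ = λ/μ = 12.8/16.4 = 0.7805
Step 2: L = λ/(μ-λ) = 12.8/3.60 = 3.5556
Step 3: Lq = λ²/(μ(μ-λ)) = 163.84/(16.4×3.60) = 2.7751
Step 4: W = 1/(μ-λ) = 1/3.60 = 0.27778
Step 5: Wq = λ/(μ(μ-λ)) = 12.8/(16.4×3.60) = 0.2168
Step 6: P(0) = 1-ρ = 0.2195
Verify: L = λW = 12.8×0.27778 = 3.5556 ✔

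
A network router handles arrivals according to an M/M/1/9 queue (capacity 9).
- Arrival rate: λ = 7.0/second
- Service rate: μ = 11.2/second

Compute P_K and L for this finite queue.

ρ = λ/μ = 7.0/11.2 = 0.6250
P₀ = (1-ρ)/(1-ρ^(K+1)) = (1-0.6250)/(1-0.6250^10) = 0.3750/0.9909 = 0.3784
P_K = P₀×ρ^K = 0.37844 × 0.6250^9 = 0.37844 × 0.014552 = 0.005507
Blocking probability P_9 = 0.005507 (0.55%)
L = ρ[1 - (K+1)ρ^K + Kρ^(K+1)] / [(1-ρ)(1-ρ^(K+1))]
L = 0.6250 × (1 - 10×0.01455 + 9×0.009095) / ((1 - 0.6250) × (1 - 0.009095)) = 1.5749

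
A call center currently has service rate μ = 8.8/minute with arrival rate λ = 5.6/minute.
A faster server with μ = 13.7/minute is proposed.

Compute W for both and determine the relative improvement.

System 1: ρ₁ = 5.6/8.8 = 0.6364, W₁ = 1/(8.8-5.6) = 0.31250
System 2: ρ₂ = 5.6/13.7 = 0.4088, W₂ = 1/(13.7-5.6) = 0.12346
Improvement: (W₁-W₂)/W₁ = (0.31250-0.12346)/0.31250 = 60.49%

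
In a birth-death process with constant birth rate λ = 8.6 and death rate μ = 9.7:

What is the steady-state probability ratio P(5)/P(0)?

For constant rates: P(n)/P(0) = (λ/μ)^n
P(5)/P(0) = (8.6/9.7)^5 = 0.8866^5 = 0.5478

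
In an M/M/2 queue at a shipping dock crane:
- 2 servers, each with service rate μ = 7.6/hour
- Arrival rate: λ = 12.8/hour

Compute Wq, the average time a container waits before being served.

Traffic intensity: ρ = λ/(cμ) = 12.8/(2×7.6) = 0.8421
Since ρ = 0.8421 < 1, system is stable.
Offered load a = λ/μ = cρ = 12.8/7.6 = 1.6842
P₀ = [ Σₙ₌₀^1 aⁿ/n! + a^2/(2!(1-ρ)) ]⁻¹
Σ = a^0/0! + a^1/1! = 1.0000 + 1.6842 = 2.6842
a^2/(2!(1-ρ)) = 2.83657/(2 × 0.157895) = 8.9825
P₀ = 1/(2.6842 + 8.9825) = 0.08571
Lq = P₀·a^2·ρ / (2!(1-ρ)²) = 0.085714 × 2.8366 × 0.84211 / (2 × 0.024931) = 4.1063
Wq = Lq/λ = 4.1063/12.8 = 0.3208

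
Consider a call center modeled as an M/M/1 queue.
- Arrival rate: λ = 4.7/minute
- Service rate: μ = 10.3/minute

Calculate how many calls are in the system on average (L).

ρ = λ/μ = 4.7/10.3 = 0.4563
For M/M/1: L = λ/(μ-λ)
L = 4.7/(10.3-4.7) = 4.7/5.60
L = 0.8393 calls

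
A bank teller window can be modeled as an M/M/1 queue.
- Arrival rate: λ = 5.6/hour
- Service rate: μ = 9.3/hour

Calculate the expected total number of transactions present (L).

ρ = λ/μ = 5.6/9.3 = 0.6022
For M/M/1: L = λ/(μ-λ)
L = 5.6/(9.3-5.6) = 5.6/3.70
L = 1.5135 transactions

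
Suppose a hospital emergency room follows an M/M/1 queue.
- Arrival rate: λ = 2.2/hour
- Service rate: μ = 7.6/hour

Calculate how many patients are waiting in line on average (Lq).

ρ = λ/μ = 2.2/7.6 = 0.2895
For M/M/1: Lq = λ²/(μ(μ-λ))
Lq = 4.84/(7.6 × 5.40)
Lq = 0.1179 patients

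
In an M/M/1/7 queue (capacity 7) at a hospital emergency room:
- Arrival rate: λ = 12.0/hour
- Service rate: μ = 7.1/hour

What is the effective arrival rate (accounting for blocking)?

ρ = λ/μ = 12.0/7.1 = 1.69014
P₀ = (1-ρ)/(1-ρ^(K+1)) = (1-1.69014)/(1-1.69014^8) = -0.6901/-65.5858 = 0.01052
P_K = P₀×ρ^K = 0.010523 × 1.69014^7 = 0.010523 × 39.3966 = 0.4146
λ_eff = λ(1-P_K) = 12.0 × (1 - 0.41456) = 12.0 × 0.58544 = 7.0253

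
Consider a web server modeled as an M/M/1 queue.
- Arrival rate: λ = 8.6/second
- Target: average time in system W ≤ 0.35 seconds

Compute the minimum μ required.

For M/M/1: W = 1/(μ-λ)
Need W ≤ 0.35, so 1/(μ-λ) ≤ 0.35
μ - λ ≥ 1/0.35 = 2.8571
μ ≥ 8.6 + 2.8571 = 11.4571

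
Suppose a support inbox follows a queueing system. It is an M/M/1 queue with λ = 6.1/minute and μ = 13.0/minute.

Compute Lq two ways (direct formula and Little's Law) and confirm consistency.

Method 1 (direct): Lq = λ²/(μ(μ-λ)) = 37.21/(13.0 × 6.90) = 0.4148

Method 2 (Little's Law):
W = 1/(μ-λ) = 1/6.90 = 0.144928
Wq = W - 1/μ = 0.144928 - 0.0769231 = 0.06800
Lq = λWq = 6.1 × 0.06800 = 0.4148 ✔ (matches Method 1)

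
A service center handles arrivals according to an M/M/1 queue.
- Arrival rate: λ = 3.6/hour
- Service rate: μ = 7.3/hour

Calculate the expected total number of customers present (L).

ρ = λ/μ = 3.6/7.3 = 0.4932
For M/M/1: L = λ/(μ-λ)
L = 3.6/(7.3-3.6) = 3.6/3.70
L = 0.9730 customers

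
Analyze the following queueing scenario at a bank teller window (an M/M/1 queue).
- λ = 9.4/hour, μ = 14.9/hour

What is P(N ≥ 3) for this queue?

ρ = λ/μ = 9.4/14.9 = 0.6309
P(N ≥ n) = ρⁿ
P(N ≥ 3) = 0.6309^3
P(N ≥ 3) = 0.2511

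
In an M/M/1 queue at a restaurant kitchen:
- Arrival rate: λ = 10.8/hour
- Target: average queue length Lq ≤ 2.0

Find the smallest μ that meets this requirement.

For M/M/1: Lq = λ²/(μ(μ-λ))
Need Lq ≤ 2.0, i.e. μ(μ-λ) ≥ λ²/2.0
μ² - 10.8μ - 116.64/2.0 ≥ 0  →  μ² - 10.8μ - 58.3200 ≥ 0
Quadratic formula (positive root): μ = [λ + √(λ² + 4×58.3200)]/2
Discriminant: 116.64 + 4×58.3200 = 349.9200, √349.9200 = 18.70615
μ ≥ (10.8 + 18.70615)/2 = 14.7531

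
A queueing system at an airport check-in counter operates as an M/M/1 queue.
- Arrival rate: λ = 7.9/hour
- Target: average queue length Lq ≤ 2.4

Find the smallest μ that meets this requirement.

For M/M/1: Lq = λ²/(μ(μ-λ))
Need Lq ≤ 2.4, i.e. μ(μ-λ) ≥ λ²/2.4
μ² - 7.9μ - 62.41/2.4 ≥ 0  →  μ² - 7.9μ - 26.00417 ≥ 0
Quadratic formula (positive root): μ = [λ + √(λ² + 4×26.00417)]/2
Discriminant: 62.41 + 4×26.00417 = 166.4267, √166.4267 = 12.9006
μ ≥ (7.9 + 12.9006)/2 = 10.4003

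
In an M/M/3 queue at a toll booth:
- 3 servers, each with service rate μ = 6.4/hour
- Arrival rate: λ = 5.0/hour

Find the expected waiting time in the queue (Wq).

Traffic intensity: ρ = λ/(cμ) = 5.0/(3×6.4) = 0.2604
Since ρ = 0.2604 < 1, system is stable.
Offered load a = λ/μ = cρ = 5.0/6.4 = 0.7812
P₀ = [ Σₙ₌₀^2 aⁿ/n! + a^3/(3!(1-ρ)) ]⁻¹
Σ = a^0/0! + a^1/1! + a^2/2! = 1.0000 + 0.7812 + 0.3052 = 2.0864
a^3/(3!(1-ρ)) = 0.47684/(6 × 0.73958) = 0.1075
P₀ = 1/(2.0864 + 0.1075) = 0.4558
Lq = P₀·a^3·ρ / (3!(1-ρ)²) = 0.45581 × 0.47684 × 0.26042 / (6 × 0.54698) = 0.01725
Wq = Lq/λ = 0.017246/5.0 = 0.003449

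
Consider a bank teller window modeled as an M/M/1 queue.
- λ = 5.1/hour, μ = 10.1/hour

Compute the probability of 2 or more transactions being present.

ρ = λ/μ = 5.1/10.1 = 0.5050
P(N ≥ n) = ρⁿ
P(N ≥ 2) = 0.5050^2
P(N ≥ 2) = 0.2550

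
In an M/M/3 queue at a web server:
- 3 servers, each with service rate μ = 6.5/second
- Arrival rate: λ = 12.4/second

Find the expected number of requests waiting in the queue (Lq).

Traffic intensity: ρ = λ/(cμ) = 12.4/(3×6.5) = 0.6359
Since ρ = 0.6359 < 1, system is stable.
Offered load a = λ/μ = cρ = 12.4/6.5 = 1.9077
P₀ = [ Σₙ₌₀^2 aⁿ/n! + a^3/(3!(1-ρ)) ]⁻¹
Σ = a^0/0! + a^1/1! + a^2/2! = 1.0000 + 1.9077 + 1.8196 = 4.7273
a^3/(3!(1-ρ)) = 6.9426/(6 × 0.3641) = 3.1780
P₀ = 1/(4.7273 + 3.1780) = 0.1265
Lq = P₀·a^3·ρ / (3!(1-ρ)²) = 0.12650 × 6.9426 × 0.63590 / (6 × 0.13257) = 0.7021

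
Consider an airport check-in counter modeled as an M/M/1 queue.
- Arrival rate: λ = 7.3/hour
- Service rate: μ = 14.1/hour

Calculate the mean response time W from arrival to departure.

First, compute utilization: ρ = λ/μ = 7.3/14.1 = 0.5177
For M/M/1: W = 1/(μ-λ)
W = 1/(14.1-7.3) = 1/6.80
W = 0.1471 hours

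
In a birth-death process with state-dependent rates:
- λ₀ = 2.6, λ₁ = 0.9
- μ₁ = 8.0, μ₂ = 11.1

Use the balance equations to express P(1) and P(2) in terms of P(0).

Balance equations:
State 0: λ₀P₀ = μ₁P₁ → P₁ = (λ₀/μ₁)P₀ = (2.6/8.0)P₀ = 0.3250P₀
State 1: P₂ = (λ₀λ₁)/(μ₁μ₂)P₀ = (2.6×0.9)/(8.0×11.1)P₀ = 0.02635P₀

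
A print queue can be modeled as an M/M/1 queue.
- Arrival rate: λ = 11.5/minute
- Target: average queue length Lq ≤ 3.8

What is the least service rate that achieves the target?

For M/M/1: Lq = λ²/(μ(μ-λ))
Need Lq ≤ 3.8, i.e. μ(μ-λ) ≥ λ²/3.8
μ² - 11.5μ - 132.25/3.8 ≥ 0  →  μ² - 11.5μ - 34.80263 ≥ 0
Quadratic formula (positive root): μ = [λ + √(λ² + 4×34.80263)]/2
Discriminant: 132.25 + 4×34.80263 = 271.4605, √271.4605 = 16.4761
μ ≥ (11.5 + 16.4761)/2 = 13.9880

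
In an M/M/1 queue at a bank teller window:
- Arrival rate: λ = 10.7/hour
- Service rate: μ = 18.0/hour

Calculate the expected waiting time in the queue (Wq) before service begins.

First, compute utilization: ρ = λ/μ = 10.7/18.0 = 0.5944
For M/M/1: Wq = λ/(μ(μ-λ))
Wq = 10.7/(18.0 × (18.0-10.7))
Wq = 10.7/(18.0 × 7.30)
Wq = 0.08143 hours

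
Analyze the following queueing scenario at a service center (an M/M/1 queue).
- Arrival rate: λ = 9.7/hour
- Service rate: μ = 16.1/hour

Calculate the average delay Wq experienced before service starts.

First, compute utilization: ρ = λ/μ = 9.7/16.1 = 0.6025
For M/M/1: Wq = λ/(μ(μ-λ))
Wq = 9.7/(16.1 × (16.1-9.7))
Wq = 9.7/(16.1 × 6.40)
Wq = 0.09414 hours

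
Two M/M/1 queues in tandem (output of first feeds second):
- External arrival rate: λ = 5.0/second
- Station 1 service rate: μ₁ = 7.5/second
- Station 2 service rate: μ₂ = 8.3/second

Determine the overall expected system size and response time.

By Jackson's theorem, each station behaves as independent M/M/1.
Station 1: ρ₁ = 5.0/7.5 = 0.6667, L₁ = ρ₁/(1-ρ₁) = λ/(μ₁-λ) = 5.0/2.50 = 2.0000
Station 2: ρ₂ = 5.0/8.3 = 0.6024, L₂ = ρ₂/(1-ρ₂) = λ/(μ₂-λ) = 5.0/3.30 = 1.5152
Total: L = L₁ + L₂ = 2.0000 + 1.5152 = 3.5152
W = L/λ = 3.5152/5.0 = 0.7030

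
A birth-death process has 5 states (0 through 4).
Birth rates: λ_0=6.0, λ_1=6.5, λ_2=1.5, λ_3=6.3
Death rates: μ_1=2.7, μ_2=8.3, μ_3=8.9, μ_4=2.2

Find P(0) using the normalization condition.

Ratios P(n)/P(0) = (λ₀···λₙ₋₁)/(μ₁···μₙ):
P(1)/P(0) = (6.0)/(2.7) = 2.222222
P(2)/P(0) = (6.0×6.5)/(2.7×8.3) = 1.740295
P(3)/P(0) = (6.0×6.5×1.5)/(2.7×8.3×8.9) = 0.2933081
P(4)/P(0) = (6.0×6.5×1.5×6.3)/(2.7×8.3×8.9×2.2) = 0.8399276

Normalization: ∑ P(n) = 1
P(0) × (1.000000 + 2.222222 + 1.740295 + 0.2933081 + 0.8399276) = 1
P(0) × 6.0958 = 1
P(0) = 1/6.0958 = 0.1640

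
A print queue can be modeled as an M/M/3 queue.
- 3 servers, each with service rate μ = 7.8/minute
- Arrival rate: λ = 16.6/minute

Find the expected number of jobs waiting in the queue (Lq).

Traffic intensity: ρ = λ/(cμ) = 16.6/(3×7.8) = 0.7094
Since ρ = 0.7094 < 1, system is stable.
Offered load a = λ/μ = cρ = 16.6/7.8 = 2.1282
P₀ = [ Σₙ₌₀^2 aⁿ/n! + a^3/(3!(1-ρ)) ]⁻¹
Σ = a^0/0! + a^1/1! + a^2/2! = 1.0000 + 2.1282 + 2.2646 = 5.3928
a^3/(3!(1-ρ)) = 9.63919/(6 × 0.290598) = 5.5284
P₀ = 1/(5.3928 + 5.5284) = 0.09157
Lq = P₀·a^3·ρ / (3!(1-ρ)²) = 0.091565 × 9.6392 × 0.70940 / (6 × 0.084447) = 1.2357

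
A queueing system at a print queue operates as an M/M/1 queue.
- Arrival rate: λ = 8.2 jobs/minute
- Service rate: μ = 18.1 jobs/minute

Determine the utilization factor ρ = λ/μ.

Server utilization: ρ = λ/μ
ρ = 8.2/18.1 = 0.4530
The server is busy 45.30% of the time.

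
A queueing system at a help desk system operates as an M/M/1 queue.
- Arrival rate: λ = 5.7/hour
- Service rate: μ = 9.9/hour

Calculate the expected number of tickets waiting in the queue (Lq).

ρ = λ/μ = 5.7/9.9 = 0.5758
For M/M/1: Lq = λ²/(μ(μ-λ))
Lq = 32.49/(9.9 × 4.20)
Lq = 0.7814 tickets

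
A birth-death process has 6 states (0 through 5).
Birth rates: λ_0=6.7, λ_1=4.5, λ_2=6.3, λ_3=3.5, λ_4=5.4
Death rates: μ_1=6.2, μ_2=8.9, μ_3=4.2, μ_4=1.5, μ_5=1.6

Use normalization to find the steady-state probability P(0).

Ratios P(n)/P(0) = (λ₀···λₙ₋₁)/(μ₁···μₙ):
P(1)/P(0) = (6.7)/(6.2) = 1.0806
P(2)/P(0) = (6.7×4.5)/(6.2×8.9) = 0.5464
P(3)/P(0) = (6.7×4.5×6.3)/(6.2×8.9×4.2) = 0.8196
P(4)/P(0) = (6.7×4.5×6.3×3.5)/(6.2×8.9×4.2×1.5) = 1.9124
P(5)/P(0) = (6.7×4.5×6.3×3.5×5.4)/(6.2×8.9×4.2×1.5×1.6) = 6.4543

Normalization: ∑ P(n) = 1
P(0) × (1.0000 + 1.0806 + 0.5464 + 0.8196 + 1.9124 + 6.4543) = 1
P(0) × 11.8133 = 1
P(0) = 1/11.8133 = 0.08465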